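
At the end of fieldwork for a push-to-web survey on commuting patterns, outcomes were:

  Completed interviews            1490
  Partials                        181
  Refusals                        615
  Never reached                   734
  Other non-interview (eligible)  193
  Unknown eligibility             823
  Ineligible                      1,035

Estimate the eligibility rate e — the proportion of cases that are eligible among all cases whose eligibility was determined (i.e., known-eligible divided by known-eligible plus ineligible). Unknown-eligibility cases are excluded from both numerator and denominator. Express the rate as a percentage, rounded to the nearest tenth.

75.6%

Known eligible: 1490 + 181 + 615 + 734 + 193 = 3213
e = 3213 / (3213 + 1035) = 3213 / 4248 = 0.7564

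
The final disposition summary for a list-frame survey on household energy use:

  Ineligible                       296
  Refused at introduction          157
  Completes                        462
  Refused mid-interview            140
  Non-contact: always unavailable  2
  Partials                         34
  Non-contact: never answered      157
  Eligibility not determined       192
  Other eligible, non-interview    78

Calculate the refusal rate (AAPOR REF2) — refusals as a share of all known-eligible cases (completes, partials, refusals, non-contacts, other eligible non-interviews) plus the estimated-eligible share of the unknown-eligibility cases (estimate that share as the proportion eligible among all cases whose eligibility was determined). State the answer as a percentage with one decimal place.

25.2%

Refused = 157 + 140 = 297
No answer / not reached = 157 + 2 = 159
Top = 297
Known eligible = 462 + 34 + 297 + 159 + 78 = 1030
e = 1030 / (1030 + 296) = 1030 / 1326 = 0.7768
Estimated eligible among unknowns = 0.7768 × 192 = 149.15
Denominator = 1030 + 149.15 = 1179.15
REF2 = 297 / 1179.15 = 0.2519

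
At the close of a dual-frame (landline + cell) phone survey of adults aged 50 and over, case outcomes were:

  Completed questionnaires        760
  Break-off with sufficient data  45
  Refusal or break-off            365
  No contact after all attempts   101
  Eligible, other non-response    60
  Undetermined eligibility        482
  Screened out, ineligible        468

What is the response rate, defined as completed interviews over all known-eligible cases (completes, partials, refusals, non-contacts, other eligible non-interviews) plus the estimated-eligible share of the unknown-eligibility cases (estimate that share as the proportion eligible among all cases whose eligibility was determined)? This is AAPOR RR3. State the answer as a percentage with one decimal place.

Numerator → 760
Determined eligible → 760 + 45 + 365 + 101 + 60 = 1331
e = 1331 / (1331 + 468) = 1331 / 1799 = 0.7399
e × U → 0.7399 × 482 = 356.63
Denominator → 1331 + 356.63 = 1687.63
RR3 = 760 / 1687.63 = 0.4503

45.0%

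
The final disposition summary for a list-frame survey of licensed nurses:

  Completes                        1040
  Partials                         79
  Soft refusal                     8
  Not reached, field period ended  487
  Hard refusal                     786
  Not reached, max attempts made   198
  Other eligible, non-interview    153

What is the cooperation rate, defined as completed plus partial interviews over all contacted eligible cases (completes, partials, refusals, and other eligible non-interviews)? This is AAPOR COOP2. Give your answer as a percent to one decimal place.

54.2%

Refusals = 786 + 8 = 794
No answer / not reached = 487 + 198 = 685
Num = 1040 + 79 = 1119
Base = 1040 + 79 + 794 + 153 = 2066
COOP2 = 1119 / 2066 = 0.5416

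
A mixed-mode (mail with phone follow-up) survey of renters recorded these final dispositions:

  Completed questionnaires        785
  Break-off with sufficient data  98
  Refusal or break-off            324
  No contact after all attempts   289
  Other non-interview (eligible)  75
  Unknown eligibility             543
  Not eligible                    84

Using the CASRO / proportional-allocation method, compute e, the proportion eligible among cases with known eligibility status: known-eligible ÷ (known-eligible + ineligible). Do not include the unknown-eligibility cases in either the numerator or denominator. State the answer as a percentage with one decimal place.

94.9%

Known eligible → 785 + 98 + 324 + 289 + 75 = 1571
e = 1571 / (1571 + 84) = 1571 / 1655 = 0.9492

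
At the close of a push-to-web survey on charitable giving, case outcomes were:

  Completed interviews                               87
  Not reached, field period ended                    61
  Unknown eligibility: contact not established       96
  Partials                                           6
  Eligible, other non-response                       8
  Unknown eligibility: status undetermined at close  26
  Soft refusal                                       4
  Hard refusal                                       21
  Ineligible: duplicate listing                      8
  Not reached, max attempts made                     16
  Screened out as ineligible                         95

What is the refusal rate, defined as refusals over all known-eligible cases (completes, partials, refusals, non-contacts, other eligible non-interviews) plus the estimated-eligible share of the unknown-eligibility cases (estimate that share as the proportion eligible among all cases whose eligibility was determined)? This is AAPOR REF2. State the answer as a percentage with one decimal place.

Refused = 21 + 4 = 25
No contact after all attempts = 61 + 16 = 77
Unknown if eligible = 96 + 26 = 122
Not eligible = 95 + 8 = 103
Numerator → 25
Determined eligible → 87 + 6 + 25 + 77 + 8 = 203
e = 203 / (203 + 103) = 203 / 306 = 0.6634
Eligible share of unknowns → 0.6634 × 122 = 80.93
Denom → 203 + 80.93 = 283.93
REF2 = 25 / 283.93 = 0.0880

8.8%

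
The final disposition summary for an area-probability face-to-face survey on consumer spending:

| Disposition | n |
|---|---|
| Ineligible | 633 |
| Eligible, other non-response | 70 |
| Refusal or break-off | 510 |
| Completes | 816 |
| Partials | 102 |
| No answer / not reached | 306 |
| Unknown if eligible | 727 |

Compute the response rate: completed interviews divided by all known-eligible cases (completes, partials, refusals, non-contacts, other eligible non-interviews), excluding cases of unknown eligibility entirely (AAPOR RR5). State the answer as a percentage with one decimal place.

Numerator: 816
Denom: 816 + 102 + 510 + 306 + 70 = 1804
RR5 = 816 / 1804 = 0.4523

45.2%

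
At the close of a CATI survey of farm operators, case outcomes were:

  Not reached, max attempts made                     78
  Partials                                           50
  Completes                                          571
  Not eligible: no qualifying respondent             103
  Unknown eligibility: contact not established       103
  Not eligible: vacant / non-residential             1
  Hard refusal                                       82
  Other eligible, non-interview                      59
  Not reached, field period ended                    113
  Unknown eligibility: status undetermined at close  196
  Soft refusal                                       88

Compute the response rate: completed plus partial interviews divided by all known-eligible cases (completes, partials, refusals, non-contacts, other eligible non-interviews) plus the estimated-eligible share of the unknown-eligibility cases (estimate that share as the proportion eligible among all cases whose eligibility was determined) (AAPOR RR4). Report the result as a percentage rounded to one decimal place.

Refused = 82 + 88 = 170
Non-contacts = 113 + 78 = 191
Unknown eligibility = 103 + 196 = 299
Out of scope = 103 + 1 = 104
Numerator → 571 + 50 = 621
Determined eligible → 571 + 50 + 170 + 191 + 59 = 1041
e = 1041 / (1041 + 104) = 1041 / 1145 = 0.9092
e × U → 0.9092 × 299 = 271.85
Denominator → 1041 + 271.85 = 1312.85
RR4 = 621 / 1312.85 = 0.4730

47.3%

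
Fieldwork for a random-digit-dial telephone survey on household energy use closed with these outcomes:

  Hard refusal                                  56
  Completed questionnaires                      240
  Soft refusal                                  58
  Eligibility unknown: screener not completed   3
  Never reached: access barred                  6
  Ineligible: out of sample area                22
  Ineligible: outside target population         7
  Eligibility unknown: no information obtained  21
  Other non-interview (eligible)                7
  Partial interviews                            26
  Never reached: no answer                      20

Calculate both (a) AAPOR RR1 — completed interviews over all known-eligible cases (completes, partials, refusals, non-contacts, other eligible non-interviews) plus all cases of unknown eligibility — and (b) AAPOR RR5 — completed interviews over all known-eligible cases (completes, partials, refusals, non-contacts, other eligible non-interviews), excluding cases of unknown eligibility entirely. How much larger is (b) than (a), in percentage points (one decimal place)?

3.2

Refused = 56 + 58 = 114
Non-contacts = 20 + 6 = 26
Eligibility not determined = 3 + 21 = 24
Out of scope = 7 + 22 = 29
Numerator = 240
Denominator = 240 + 26 + 114 + 26 + 7 + 24 = 437
RR1 = 240 / 437 = 0.5492
Denominator = 240 + 26 + 114 + 26 + 7 = 413
RR5 = 240 / 413 = 0.5811
Difference = 58.11 − 54.92 = 3.19 percentage points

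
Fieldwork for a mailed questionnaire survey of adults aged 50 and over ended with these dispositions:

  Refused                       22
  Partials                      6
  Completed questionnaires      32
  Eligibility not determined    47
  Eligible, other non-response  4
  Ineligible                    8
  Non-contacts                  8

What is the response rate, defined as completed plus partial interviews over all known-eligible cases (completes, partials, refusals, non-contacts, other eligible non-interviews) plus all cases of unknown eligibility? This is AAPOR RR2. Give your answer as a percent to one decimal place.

31.9%

Top = 32 + 6 = 38
Base = 32 + 6 + 22 + 8 + 4 + 47 = 119
RR2 = 38 / 119 = 0.3193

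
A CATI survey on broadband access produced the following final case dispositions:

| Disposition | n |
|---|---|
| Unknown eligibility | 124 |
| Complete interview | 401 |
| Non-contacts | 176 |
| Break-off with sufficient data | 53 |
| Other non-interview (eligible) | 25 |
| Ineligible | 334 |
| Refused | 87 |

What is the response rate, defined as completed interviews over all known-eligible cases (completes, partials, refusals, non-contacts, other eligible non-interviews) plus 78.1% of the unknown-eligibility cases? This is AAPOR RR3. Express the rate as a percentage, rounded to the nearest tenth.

Top = 401
Eligible (known) = 401 + 53 + 87 + 176 + 25 = 742
Estimated eligible among unknowns = 0.7810 × 124 = 96.84
Base = 742 + 96.84 = 838.84
RR3 = 401 / 838.84 = 0.4780

47.8%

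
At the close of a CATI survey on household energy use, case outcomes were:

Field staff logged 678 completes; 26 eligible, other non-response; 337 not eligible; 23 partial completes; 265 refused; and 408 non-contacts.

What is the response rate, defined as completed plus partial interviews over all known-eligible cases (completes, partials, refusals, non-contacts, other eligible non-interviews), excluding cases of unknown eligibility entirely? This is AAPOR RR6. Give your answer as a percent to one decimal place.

Top → 678 + 23 = 701
Denom → 678 + 23 + 265 + 408 + 26 = 1400
RR6 = 701 / 1400 = 0.5007

50.1%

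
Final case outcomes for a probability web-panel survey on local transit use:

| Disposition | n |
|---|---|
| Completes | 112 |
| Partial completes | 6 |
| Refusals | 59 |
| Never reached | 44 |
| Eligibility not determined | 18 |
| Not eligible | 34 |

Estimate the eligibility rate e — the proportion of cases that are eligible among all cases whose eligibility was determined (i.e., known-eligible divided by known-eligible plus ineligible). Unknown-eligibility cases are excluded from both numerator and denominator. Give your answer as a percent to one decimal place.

Determined eligible: 112 + 6 + 59 + 44 = 221
e = 221 / (221 + 34) = 221 / 255 = 0.8667

86.7%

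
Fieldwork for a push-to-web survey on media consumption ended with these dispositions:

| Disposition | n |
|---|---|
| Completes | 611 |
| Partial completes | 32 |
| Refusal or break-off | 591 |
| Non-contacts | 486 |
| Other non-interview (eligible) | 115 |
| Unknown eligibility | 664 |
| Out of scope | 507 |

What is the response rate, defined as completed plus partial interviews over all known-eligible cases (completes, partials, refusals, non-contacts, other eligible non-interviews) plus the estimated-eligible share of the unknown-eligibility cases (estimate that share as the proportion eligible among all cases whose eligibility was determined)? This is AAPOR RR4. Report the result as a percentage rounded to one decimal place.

27.3%

Num: 611 + 32 = 643
Known eligible: 611 + 32 + 591 + 486 + 115 = 1835
e = 1835 / (1835 + 507) = 1835 / 2342 = 0.7835
Estimated eligible among unknowns: 0.7835 × 664 = 520.24
Denominator: 1835 + 520.24 = 2355.24
RR4 = 643 / 2355.24 = 0.2730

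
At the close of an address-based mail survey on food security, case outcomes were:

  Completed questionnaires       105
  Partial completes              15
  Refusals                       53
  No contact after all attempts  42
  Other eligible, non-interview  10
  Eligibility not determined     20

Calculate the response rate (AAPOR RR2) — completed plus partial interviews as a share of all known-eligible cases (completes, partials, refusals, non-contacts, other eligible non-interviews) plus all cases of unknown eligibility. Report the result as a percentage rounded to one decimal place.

Numerator = 105 + 15 = 120
Denom = 105 + 15 + 53 + 42 + 10 + 20 = 245
RR2 = 120 / 245 = 0.4898

49.0%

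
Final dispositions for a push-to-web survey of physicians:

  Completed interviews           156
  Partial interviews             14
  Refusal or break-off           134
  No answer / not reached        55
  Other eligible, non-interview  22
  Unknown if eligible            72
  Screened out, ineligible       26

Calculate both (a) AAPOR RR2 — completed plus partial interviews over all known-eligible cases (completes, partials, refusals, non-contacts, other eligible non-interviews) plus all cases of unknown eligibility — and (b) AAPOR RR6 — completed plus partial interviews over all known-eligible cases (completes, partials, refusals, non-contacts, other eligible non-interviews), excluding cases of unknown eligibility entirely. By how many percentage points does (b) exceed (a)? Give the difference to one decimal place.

Numerator = 156 + 14 = 170
Denom = 156 + 14 + 134 + 55 + 22 + 72 = 453
RR2 = 170 / 453 = 0.3753
Denom = 156 + 14 + 134 + 55 + 22 = 381
RR6 = 170 / 381 = 0.4462
Difference = 44.62 − 37.53 = 7.09 percentage points

7.1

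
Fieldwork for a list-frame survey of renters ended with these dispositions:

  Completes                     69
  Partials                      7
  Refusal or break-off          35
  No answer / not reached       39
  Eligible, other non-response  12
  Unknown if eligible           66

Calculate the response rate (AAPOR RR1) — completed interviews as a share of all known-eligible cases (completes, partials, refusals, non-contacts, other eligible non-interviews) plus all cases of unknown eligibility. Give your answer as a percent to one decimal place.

Num: 69
Base: 69 + 7 + 35 + 39 + 12 + 66 = 228
RR1 = 69 / 228 = 0.3026

30.3%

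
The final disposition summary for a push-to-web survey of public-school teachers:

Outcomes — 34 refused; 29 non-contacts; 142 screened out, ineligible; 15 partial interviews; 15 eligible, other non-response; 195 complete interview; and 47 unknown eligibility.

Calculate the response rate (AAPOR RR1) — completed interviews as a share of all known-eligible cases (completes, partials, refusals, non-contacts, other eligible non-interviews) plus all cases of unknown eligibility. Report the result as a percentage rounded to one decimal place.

Numerator: 195
Base: 195 + 15 + 34 + 29 + 15 + 47 = 335
RR1 = 195 / 335 = 0.5821

58.2%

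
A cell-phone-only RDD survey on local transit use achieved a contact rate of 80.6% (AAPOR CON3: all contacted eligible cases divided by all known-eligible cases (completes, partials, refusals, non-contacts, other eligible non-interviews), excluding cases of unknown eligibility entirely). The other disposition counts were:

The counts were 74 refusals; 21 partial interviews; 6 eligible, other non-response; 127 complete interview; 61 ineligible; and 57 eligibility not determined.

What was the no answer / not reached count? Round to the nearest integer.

Numerator: 127 + 21 + 74 + 6 = 228
CON3 = 228 / D = 0.806
D = 228 / 0.806 = 282.9
Other denominator terms total 228
no answer / not reached = 282.9 − 228 ≈ 55

55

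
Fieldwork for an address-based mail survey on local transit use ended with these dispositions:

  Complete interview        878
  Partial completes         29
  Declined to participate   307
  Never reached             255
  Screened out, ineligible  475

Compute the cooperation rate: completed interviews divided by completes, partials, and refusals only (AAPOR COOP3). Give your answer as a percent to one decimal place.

Num: 878
Base: 878 + 29 + 307 = 1214
COOP3 = 878 / 1214 = 0.7232

72.3%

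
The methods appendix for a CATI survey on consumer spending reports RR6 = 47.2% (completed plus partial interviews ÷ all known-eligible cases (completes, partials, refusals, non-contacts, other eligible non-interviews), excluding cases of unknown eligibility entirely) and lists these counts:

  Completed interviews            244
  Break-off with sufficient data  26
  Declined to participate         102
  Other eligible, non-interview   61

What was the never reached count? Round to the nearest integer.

139

Num → 244 + 26 = 270
RR6 = 270 / D = 0.472
D = 270 / 0.472 = 572.0
Remaining denominator categories sum to 433
never reached = 572.0 − 433 ≈ 139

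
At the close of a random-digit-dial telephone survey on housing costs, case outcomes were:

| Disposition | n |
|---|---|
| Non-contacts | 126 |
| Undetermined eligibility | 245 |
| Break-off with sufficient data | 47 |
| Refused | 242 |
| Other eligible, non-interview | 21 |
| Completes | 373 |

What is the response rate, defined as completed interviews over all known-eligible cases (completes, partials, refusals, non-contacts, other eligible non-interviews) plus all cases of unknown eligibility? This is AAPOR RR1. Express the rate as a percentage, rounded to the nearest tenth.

Numerator = 373
Denominator = 373 + 47 + 242 + 126 + 21 + 245 = 1054
RR1 = 373 / 1054 = 0.3539

35.4%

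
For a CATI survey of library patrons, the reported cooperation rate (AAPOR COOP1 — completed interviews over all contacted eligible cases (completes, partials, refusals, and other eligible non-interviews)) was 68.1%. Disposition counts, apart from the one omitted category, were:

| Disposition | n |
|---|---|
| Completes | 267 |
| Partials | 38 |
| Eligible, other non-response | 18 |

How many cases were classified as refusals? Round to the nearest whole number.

COOP1 = 267 / D = 0.681
D = 267 / 0.681 = 392.1
Rest of base = 323
refusals = 392.1 − 323 ≈ 69

69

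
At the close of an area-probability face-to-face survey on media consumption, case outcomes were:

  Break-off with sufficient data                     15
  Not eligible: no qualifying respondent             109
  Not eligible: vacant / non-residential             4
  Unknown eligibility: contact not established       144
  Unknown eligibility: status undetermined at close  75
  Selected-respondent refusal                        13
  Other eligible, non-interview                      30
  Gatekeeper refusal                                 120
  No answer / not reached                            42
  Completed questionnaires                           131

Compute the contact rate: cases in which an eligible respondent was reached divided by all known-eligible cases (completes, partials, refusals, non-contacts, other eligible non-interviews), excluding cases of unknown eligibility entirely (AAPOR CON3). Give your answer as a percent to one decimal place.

88.0%

Refusals = 120 + 13 = 133
Eligibility not determined = 144 + 75 = 219
Out of scope = 109 + 4 = 113
Num = 131 + 15 + 133 + 30 = 309
Denom = 131 + 15 + 133 + 42 + 30 = 351
CON3 = 309 / 351 = 0.8803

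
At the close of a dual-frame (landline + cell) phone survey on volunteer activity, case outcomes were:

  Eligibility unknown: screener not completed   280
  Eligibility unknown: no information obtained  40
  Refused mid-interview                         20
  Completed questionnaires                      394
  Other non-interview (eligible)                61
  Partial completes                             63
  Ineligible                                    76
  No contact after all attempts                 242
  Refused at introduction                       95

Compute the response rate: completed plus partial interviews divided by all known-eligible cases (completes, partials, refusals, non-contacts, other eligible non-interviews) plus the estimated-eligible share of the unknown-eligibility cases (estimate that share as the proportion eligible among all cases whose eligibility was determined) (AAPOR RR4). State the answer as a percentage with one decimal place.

Refusal or break-off = 95 + 20 = 115
Eligibility not determined = 280 + 40 = 320
Top: 394 + 63 = 457
Known eligible: 394 + 63 + 115 + 242 + 61 = 875
e = 875 / (875 + 76) = 875 / 951 = 0.9201
e × U: 0.9201 × 320 = 294.43
Denominator: 875 + 294.43 = 1169.43
RR4 = 457 / 1169.43 = 0.3908

39.1%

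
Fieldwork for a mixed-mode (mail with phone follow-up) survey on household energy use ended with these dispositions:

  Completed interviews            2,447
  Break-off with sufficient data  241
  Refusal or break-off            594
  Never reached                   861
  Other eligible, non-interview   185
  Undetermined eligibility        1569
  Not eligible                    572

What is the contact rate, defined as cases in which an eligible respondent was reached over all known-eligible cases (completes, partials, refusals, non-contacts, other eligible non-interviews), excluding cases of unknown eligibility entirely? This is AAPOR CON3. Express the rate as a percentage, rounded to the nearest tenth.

Numerator = 2447 + 241 + 594 + 185 = 3467
Denom = 2447 + 241 + 594 + 861 + 185 = 4328
CON3 = 3467 / 4328 = 0.8011

80.1%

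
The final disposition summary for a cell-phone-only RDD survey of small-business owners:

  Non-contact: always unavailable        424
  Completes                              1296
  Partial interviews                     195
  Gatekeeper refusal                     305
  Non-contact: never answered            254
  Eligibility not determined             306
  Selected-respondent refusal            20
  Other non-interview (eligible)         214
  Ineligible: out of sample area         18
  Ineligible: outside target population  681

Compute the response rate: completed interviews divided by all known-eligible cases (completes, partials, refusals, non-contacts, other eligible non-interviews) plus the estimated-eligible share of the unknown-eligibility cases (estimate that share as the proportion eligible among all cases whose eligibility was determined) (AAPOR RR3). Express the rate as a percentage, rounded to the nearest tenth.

43.9%

Declined to participate = 305 + 20 = 325
No answer / not reached = 254 + 424 = 678
Screened out, ineligible = 681 + 18 = 699
Num: 1296
Determined eligible: 1296 + 195 + 325 + 678 + 214 = 2708
e = 2708 / (2708 + 699) = 2708 / 3407 = 0.7948
Eligible share of unknowns: 0.7948 × 306 = 243.21
Denominator: 2708 + 243.21 = 2951.21
RR3 = 1296 / 2951.21 = 0.4391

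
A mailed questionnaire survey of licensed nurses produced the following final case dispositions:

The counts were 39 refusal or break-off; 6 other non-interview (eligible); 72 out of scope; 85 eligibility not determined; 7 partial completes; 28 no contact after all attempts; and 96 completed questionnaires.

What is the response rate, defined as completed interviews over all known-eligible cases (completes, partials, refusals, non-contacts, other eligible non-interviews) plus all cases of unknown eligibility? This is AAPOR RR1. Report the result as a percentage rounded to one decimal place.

Numerator = 96
Denominator = 96 + 7 + 39 + 28 + 6 + 85 = 261
RR1 = 96 / 261 = 0.3678

36.8%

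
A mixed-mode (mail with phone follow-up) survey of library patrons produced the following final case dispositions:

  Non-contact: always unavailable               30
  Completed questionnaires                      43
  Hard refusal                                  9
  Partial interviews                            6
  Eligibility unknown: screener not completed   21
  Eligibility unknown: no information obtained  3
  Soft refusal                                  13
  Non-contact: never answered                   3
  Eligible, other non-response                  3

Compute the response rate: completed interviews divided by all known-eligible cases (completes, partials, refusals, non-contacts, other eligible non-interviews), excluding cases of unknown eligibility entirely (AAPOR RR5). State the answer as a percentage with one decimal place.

40.2%

Refused = 9 + 13 = 22
No answer / not reached = 3 + 30 = 33
Eligibility not determined = 21 + 3 = 24
Numerator: 43
Base: 43 + 6 + 22 + 33 + 3 = 107
RR5 = 43 / 107 = 0.4019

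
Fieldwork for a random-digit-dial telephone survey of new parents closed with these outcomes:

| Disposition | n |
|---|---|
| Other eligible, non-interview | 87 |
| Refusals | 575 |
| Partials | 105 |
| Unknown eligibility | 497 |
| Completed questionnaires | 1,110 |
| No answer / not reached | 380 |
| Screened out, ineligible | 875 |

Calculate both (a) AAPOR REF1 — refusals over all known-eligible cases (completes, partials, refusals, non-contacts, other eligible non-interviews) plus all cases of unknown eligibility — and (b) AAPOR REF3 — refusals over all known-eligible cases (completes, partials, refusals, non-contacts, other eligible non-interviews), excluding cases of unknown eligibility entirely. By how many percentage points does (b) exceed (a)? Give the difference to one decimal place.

4.6

Numerator = 575
Denom = 1110 + 105 + 575 + 380 + 87 + 497 = 2754
REF1 = 575 / 2754 = 0.2088
Denom = 1110 + 105 + 575 + 380 + 87 = 2257
REF3 = 575 / 2257 = 0.2548
Difference = 25.48 − 20.88 = 4.60 percentage points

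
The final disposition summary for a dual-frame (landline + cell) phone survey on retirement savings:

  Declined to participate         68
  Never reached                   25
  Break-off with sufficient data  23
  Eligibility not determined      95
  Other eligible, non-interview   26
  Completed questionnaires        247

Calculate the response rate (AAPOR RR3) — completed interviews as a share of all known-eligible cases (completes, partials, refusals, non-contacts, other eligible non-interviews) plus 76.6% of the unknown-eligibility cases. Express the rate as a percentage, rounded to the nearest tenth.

Top = 247
Known eligible = 247 + 23 + 68 + 25 + 26 = 389
e × U = 0.7660 × 95 = 72.77
Denominator = 389 + 72.77 = 461.77
RR3 = 247 / 461.77 = 0.5349

53.5%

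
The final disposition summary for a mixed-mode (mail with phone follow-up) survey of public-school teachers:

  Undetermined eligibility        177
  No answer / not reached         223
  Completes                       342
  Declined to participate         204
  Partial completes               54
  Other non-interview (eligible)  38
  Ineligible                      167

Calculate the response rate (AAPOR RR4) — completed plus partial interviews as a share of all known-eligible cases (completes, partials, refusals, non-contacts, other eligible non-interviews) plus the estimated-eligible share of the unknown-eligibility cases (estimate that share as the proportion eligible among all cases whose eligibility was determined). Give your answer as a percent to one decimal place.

Numerator: 342 + 54 = 396
Known eligible: 342 + 54 + 204 + 223 + 38 = 861
e = 861 / (861 + 167) = 861 / 1028 = 0.8375
e × U: 0.8375 × 177 = 148.24
Denominator: 861 + 148.24 = 1009.24
RR4 = 396 / 1009.24 = 0.3924

39.2%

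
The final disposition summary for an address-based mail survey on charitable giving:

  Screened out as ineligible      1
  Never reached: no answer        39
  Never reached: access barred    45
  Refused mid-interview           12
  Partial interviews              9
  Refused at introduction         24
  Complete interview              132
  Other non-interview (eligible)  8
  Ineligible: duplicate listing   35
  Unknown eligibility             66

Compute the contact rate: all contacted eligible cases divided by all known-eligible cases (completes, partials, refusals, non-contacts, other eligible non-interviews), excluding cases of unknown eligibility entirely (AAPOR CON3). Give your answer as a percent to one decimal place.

68.8%

Refused = 24 + 12 = 36
No contact after all attempts = 39 + 45 = 84
Ineligible = 1 + 35 = 36
Num: 132 + 9 + 36 + 8 = 185
Denom: 132 + 9 + 36 + 84 + 8 = 269
CON3 = 185 / 269 = 0.6877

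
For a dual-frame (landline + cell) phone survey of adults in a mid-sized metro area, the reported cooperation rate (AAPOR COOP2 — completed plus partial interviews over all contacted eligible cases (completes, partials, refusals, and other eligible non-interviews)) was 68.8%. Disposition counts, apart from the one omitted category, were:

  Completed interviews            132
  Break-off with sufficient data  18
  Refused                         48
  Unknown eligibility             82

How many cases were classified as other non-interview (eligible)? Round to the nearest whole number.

Numerator = 132 + 18 = 150
COOP2 = 150 / D = 0.688
D = 150 / 0.688 = 218.0
Rest of base = 198
other non-interview (eligible) = 218.0 − 198 ≈ 20

20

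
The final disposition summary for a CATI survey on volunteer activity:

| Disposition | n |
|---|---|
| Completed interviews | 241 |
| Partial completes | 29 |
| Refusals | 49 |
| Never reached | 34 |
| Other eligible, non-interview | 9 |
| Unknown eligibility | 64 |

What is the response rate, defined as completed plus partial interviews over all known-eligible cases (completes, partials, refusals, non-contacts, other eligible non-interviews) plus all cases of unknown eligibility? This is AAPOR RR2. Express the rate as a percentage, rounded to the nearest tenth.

63.4%

Num: 241 + 29 = 270
Denominator: 241 + 29 + 49 + 34 + 9 + 64 = 426
RR2 = 270 / 426 = 0.6338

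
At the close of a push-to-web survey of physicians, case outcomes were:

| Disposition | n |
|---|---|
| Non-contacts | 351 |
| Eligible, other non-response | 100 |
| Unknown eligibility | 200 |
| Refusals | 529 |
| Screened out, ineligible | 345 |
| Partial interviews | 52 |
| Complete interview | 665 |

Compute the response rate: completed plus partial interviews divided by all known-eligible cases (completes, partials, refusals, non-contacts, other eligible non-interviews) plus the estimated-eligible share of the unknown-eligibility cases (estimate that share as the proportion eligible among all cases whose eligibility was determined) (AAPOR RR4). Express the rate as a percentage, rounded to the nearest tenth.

38.5%

Top = 665 + 52 = 717
Known eligible = 665 + 52 + 529 + 351 + 100 = 1697
e = 1697 / (1697 + 345) = 1697 / 2042 = 0.8310
e × U = 0.8310 × 200 = 166.20
Base = 1697 + 166.20 = 1863.20
RR4 = 717 / 1863.20 = 0.3848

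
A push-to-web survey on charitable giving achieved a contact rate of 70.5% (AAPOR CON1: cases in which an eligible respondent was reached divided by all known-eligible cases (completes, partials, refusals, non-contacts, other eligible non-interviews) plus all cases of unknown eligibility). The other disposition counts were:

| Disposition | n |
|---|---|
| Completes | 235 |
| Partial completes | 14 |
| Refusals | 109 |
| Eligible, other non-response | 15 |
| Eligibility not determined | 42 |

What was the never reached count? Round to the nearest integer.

Num → 235 + 14 + 109 + 15 = 373
CON1 = 373 / D = 0.705
D = 373 / 0.705 = 529.1
Rest of base = 415
never reached = 529.1 − 415 ≈ 114

114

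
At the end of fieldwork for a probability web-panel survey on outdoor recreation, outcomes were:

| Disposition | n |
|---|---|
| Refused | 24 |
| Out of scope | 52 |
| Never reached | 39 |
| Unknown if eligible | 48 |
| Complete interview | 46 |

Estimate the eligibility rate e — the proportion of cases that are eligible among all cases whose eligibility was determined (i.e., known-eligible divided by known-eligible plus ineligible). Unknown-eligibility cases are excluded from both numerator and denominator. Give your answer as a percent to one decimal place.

67.7%

Known eligible → 46 + 24 + 39 = 109
e = 109 / (109 + 52) = 109 / 161 = 0.6770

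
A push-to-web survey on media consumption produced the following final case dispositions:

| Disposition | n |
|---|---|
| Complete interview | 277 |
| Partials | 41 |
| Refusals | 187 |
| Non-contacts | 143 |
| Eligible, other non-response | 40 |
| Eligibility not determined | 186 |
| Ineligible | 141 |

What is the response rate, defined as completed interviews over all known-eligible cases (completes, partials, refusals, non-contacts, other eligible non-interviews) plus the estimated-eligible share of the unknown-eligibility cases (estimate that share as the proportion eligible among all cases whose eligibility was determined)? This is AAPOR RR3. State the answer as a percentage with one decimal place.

Top = 277
Eligible (known) = 277 + 41 + 187 + 143 + 40 = 688
e = 688 / (688 + 141) = 688 / 829 = 0.8299
Eligible share of unknowns = 0.8299 × 186 = 154.36
Base = 688 + 154.36 = 842.36
RR3 = 277 / 842.36 = 0.3288

32.9%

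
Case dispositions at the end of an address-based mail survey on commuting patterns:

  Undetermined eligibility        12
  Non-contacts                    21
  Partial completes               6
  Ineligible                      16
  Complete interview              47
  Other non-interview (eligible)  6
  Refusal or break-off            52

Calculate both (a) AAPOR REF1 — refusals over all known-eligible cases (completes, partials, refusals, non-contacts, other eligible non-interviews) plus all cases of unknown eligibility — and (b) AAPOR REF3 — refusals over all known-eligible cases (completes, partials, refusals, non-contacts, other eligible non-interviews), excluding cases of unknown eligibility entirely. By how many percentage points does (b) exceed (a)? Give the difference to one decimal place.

Top: 52
Base: 47 + 6 + 52 + 21 + 6 + 12 = 144
REF1 = 52 / 144 = 0.3611
Base: 47 + 6 + 52 + 21 + 6 = 132
REF3 = 52 / 132 = 0.3939
Difference = 39.39 − 36.11 = 3.28 percentage points

3.3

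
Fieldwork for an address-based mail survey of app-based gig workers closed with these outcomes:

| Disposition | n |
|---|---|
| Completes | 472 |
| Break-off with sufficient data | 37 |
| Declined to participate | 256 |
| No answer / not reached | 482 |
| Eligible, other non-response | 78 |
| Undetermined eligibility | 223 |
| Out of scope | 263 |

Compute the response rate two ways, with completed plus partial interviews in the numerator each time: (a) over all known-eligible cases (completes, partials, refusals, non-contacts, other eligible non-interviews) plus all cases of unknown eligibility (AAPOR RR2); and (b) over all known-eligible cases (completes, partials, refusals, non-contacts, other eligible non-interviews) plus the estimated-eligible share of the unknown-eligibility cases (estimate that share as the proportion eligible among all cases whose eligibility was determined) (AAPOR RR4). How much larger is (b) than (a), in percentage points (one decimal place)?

Numerator → 472 + 37 = 509
Denominator → 472 + 37 + 256 + 482 + 78 + 223 = 1548
RR2 = 509 / 1548 = 0.3288
Determined eligible → 472 + 37 + 256 + 482 + 78 = 1325
e = 1325 / (1325 + 263) = 1325 / 1588 = 0.8344
e × U → 0.8344 × 223 = 186.07
Denominator → 1325 + 186.07 = 1511.07
RR4 = 509 / 1511.07 = 0.3368
Difference = 33.68 − 32.88 = 0.80 percentage points

0.8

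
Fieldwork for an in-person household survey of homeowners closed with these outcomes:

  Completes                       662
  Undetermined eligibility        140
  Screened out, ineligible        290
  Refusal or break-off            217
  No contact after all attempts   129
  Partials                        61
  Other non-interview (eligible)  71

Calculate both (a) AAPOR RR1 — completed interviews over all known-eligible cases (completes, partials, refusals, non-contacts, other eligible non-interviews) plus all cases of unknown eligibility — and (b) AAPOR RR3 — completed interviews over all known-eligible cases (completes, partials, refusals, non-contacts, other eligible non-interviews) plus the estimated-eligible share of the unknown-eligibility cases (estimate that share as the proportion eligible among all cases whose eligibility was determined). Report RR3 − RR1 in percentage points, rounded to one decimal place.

1.2

Num = 662
Base = 662 + 61 + 217 + 129 + 71 + 140 = 1280
RR1 = 662 / 1280 = 0.5172
Known eligible = 662 + 61 + 217 + 129 + 71 = 1140
e = 1140 / (1140 + 290) = 1140 / 1430 = 0.7972
Eligible share of unknowns = 0.7972 × 140 = 111.61
Base = 1140 + 111.61 = 1251.61
RR3 = 662 / 1251.61 = 0.5289
Difference = 52.89 − 51.72 = 1.17 percentage points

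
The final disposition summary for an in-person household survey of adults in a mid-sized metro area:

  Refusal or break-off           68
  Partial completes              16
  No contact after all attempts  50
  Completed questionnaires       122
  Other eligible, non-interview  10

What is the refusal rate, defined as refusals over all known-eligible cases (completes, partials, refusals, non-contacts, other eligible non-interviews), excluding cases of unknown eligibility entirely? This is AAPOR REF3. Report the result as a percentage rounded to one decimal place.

25.6%

Num = 68
Denom = 122 + 16 + 68 + 50 + 10 = 266
REF3 = 68 / 266 = 0.2556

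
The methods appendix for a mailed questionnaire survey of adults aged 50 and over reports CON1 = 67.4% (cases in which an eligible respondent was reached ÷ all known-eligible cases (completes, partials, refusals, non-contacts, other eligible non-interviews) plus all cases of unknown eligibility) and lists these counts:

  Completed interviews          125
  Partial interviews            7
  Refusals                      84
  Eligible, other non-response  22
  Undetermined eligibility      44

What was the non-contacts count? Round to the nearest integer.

71

Num: 125 + 7 + 84 + 22 = 238
CON1 = 238 / D = 0.674
D = 238 / 0.674 = 353.1
Remaining denominator categories sum to 282
non-contacts = 353.1 − 282 ≈ 71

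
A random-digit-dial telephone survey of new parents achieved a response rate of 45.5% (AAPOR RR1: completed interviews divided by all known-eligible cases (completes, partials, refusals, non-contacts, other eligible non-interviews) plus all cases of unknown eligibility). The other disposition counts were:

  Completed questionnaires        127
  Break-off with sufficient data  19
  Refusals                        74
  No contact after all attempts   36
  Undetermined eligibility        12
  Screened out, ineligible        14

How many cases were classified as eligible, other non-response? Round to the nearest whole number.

11

RR1 = 127 / D = 0.455
D = 127 / 0.455 = 279.1
Remaining denominator categories sum to 268
eligible, other non-response = 279.1 − 268 ≈ 11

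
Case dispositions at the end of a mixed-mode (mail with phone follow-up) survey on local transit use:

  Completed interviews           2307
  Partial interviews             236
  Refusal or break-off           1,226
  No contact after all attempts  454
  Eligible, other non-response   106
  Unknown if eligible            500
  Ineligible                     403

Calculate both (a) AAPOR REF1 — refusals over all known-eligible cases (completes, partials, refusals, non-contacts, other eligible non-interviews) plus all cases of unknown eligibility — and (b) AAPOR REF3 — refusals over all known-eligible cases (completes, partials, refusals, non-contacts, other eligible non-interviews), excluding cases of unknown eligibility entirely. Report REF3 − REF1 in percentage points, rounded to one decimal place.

Num → 1226
Base → 2307 + 236 + 1226 + 454 + 106 + 500 = 4829
REF1 = 1226 / 4829 = 0.2539
Base → 2307 + 236 + 1226 + 454 + 106 = 4329
REF3 = 1226 / 4329 = 0.2832
Difference = 28.32 − 25.39 = 2.93 percentage points

2.9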